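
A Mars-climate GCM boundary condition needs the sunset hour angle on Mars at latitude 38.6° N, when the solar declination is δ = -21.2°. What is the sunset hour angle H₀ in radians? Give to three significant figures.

H₀ = 1.26 rad

cos H₀ = −tan φ · tan δ = −tan(+38.6°) × tan(-21.200°) = 0.3096, so H₀ = 1.2560 rad = 71.96°.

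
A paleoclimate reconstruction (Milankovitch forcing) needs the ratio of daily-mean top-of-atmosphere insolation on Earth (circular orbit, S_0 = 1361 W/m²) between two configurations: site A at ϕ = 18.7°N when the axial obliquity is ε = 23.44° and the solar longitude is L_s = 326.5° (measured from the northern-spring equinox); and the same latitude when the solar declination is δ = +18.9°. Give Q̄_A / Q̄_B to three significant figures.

— Configuration A (ϕ=+18.7°):
Solar declination: sin δ = sin ε · sin L_s = sin 23.44° × sin 326.5° = -0.21955, so δ = -12.683°.
cos h₀ = −tan(+18.7°) tan(-12.683°) = 0.0762, h₀ = 1.4945 rad.
Bracket: h₀ sin ϕ sin δ + cos ϕ cos δ sin h₀ = 1.4945×0.32061×-0.21955 + 0.94721×0.97560×0.99709 = -0.105198 + 0.921409 = 0.816211.
Q̄ = (S_0/π) × [bracket] = (1361/π) × 0.816211 = 353.60 W/m².
— Configuration B (ϕ=+18.7°):
cos h₀ = −tan(+18.7°) tan(+18.900°) = -0.1159, h₀ = 1.6869 rad.
Bracket: h₀ sin ϕ sin δ + cos ϕ cos δ sin h₀ = 1.6869×0.32061×0.32392 + 0.94721×0.94609×0.99326 = 0.175188 + 0.890106 = 1.065294.
Q̄ = (S_0/π) × [bracket] = (1361/π) × 1.065294 = 461.51 W/m².
Ratio Q̄_A / Q̄_B = 353.60 / 461.51 = 0.7662.

Q̄_A / Q̄_B ≈ 0.766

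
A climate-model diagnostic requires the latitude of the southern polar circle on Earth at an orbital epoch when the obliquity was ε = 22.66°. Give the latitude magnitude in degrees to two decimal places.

The polar circle is the lowest latitude that experiences at least one full rotation of continuous darkness at the northern-summer solstice; it lies at |ϕ| = 90° − ε = 90° − 22.66° = 67.34°.

67.34°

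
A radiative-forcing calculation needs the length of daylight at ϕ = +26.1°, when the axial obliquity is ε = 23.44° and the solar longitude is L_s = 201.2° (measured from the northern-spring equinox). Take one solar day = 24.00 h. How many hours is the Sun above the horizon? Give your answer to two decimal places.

11.46 h

Solar declination: sin δ = sin ε · sin L_s = sin 23.44° × sin 201.2° = -0.14385, so δ = -8.271°.
cos h₀ = −tan ϕ · tan δ = −tan(+26.1°) × tan(-8.271°) = 0.0712, so h₀ = 1.4995 rad = 85.92°.
Daylight = 2h₀/(2π) × 24.00 h = (1.4995/π) × 24.00 = 11.46 h.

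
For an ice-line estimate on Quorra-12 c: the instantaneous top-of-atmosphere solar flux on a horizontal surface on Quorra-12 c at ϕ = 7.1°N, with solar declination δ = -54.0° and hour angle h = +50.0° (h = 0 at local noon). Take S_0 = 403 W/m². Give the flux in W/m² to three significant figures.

111 W/m²

cos θ_z = sin ϕ sin δ + cos ϕ cos δ cos h = -0.099996 + 0.374924 = 0.274928.
Flux = S_0 · cos θ_z = 403 × 0.274928 = 110.8 W/m².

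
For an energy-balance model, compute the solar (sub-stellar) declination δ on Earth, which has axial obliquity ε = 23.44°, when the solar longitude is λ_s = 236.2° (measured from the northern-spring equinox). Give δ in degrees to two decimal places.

sin δ = sin ε · sin λ_s = sin 23.44° × sin 236.2° = -0.330556.
δ = arcsin(-0.330556) = -19.30°.

δ = -19.30°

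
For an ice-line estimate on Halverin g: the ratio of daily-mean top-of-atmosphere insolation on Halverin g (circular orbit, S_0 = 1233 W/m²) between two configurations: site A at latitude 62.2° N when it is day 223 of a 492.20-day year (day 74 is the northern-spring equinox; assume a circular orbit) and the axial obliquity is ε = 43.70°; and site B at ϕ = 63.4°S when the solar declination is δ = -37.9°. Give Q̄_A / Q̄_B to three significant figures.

— Configuration A (ϕ=+62.2°):
Solar longitude: L_s = 360° × (223 − 74)/492.20 = 108.980°.
sin δ = sin 43.70° × sin 108.980° = 0.65332, so δ = +40.792°.
cos h₀ = −tan(+62.2°) tan(+40.792°) = -1.6367 ≤ −1 ⇒ polar day, h₀ = π.
Bracket: h₀ sin ϕ sin δ + cos ϕ cos δ sin h₀ = 3.1416×0.88458×0.65332 + 0.46639×0.75708×0.00000 = 1.815574 + 0.000000 = 1.815574.
Q̄ = (S_0/π) × [bracket] = (1233/π) × 1.815574 = 712.57 W/m².
— Configuration B (ϕ=-63.4°):
cos h₀ = −tan(-63.4°) tan(-37.900°) = -1.5546 ≤ −1 ⇒ polar day, h₀ = π.
Bracket: h₀ sin ϕ sin δ + cos ϕ cos δ sin h₀ = 3.1416×-0.89415×-0.61429 + 0.44776×0.78908×0.00000 = 1.725578 + 0.000000 = 1.725578.
Q̄ = (S_0/π) × [bracket] = (1233/π) × 1.725578 = 677.25 W/m².
Ratio Q̄_A / Q̄_B = 712.57 / 677.25 = 1.052.

Q̄_A / Q̄_B ≈ 1.05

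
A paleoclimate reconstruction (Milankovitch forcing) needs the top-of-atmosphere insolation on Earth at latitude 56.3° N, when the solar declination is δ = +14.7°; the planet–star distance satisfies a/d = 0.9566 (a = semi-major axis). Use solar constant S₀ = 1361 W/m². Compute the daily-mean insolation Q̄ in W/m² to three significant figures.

Q̄ ≈ 361 W/m²

cos H₀ = −tan(+56.3°) tan(+14.700°) = -0.3934, H₀ = 1.9751 rad.
Bracket: H₀ sin φ sin δ + cos φ cos δ sin H₀ = 1.9751×0.83195×0.25376 + 0.55484×0.96727×0.91938 = 0.416974 + 0.493413 = 0.910387.
Inverse-square distance factor (a/d)² = 0.9566² = 0.915084.
Q̄ = (S₀/π) × 0.915084 × [bracket] = (1361/π) × 0.915084 × 0.910387 = 360.9 W/m².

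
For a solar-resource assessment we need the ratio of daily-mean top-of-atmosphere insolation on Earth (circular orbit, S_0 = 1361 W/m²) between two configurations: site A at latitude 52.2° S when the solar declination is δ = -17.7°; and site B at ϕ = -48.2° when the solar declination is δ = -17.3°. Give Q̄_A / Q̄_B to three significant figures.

— Configuration A (ϕ=-52.2°):
cos h₀ = −tan(-52.2°) tan(-17.700°) = -0.4114, h₀ = 1.9948 rad.
Bracket: h₀ sin ϕ sin δ + cos ϕ cos δ sin h₀ = 1.9948×-0.79016×-0.30403 + 0.61291×0.95266×0.91144 = 0.479215 + 0.532185 = 1.011400.
Q̄ = (S_0/π) × [bracket] = (1361/π) × 1.011400 = 438.16 W/m².
— Configuration B (ϕ=-48.2°):
cos h₀ = −tan(-48.2°) tan(-17.300°) = -0.3484, h₀ = 1.9266 rad.
Bracket: h₀ sin ϕ sin δ + cos ϕ cos δ sin h₀ = 1.9266×-0.74548×-0.29737 + 0.66653×0.95476×0.93736 = 0.427095 + 0.596514 = 1.023609.
Q̄ = (S_0/π) × [bracket] = (1361/π) × 1.023609 = 443.45 W/m².
Ratio Q̄_A / Q̄_B = 438.16 / 443.45 = 0.9881.

Q̄_A / Q̄_B ≈ 0.988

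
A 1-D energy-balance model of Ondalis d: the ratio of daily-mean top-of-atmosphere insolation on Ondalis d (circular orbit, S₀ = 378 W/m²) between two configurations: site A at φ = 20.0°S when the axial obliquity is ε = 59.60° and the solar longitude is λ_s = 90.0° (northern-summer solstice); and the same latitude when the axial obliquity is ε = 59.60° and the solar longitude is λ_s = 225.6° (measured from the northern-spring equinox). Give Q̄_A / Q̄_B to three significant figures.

Q̄_A / Q̄_B ≈ 0.0971

— Configuration A (φ=-20.0°):
Solar declination: sin δ = sin ε · sin λ_s = sin 59.60° × sin 90.0° = 0.86251, so δ = +59.600°.
cos H₀ = −tan(-20.0°) tan(+59.600°) = 0.6204, H₀ = 0.9016 rad.
Bracket: H₀ sin φ sin δ + cos φ cos δ sin H₀ = 0.9016×-0.34202×0.86251 + 0.93969×0.50603×0.78431 = -0.265968 + 0.372948 = 0.106980.
Q̄ = (S₀/π) × [bracket] = (378/π) × 0.106980 = 12.872 W/m².
— Configuration B (φ=-20.0°):
Solar declination: sin δ = sin ε · sin λ_s = sin 59.60° × sin 225.6° = -0.61624, so δ = -38.042°.
cos H₀ = −tan(-20.0°) tan(-38.042°) = -0.2848, H₀ = 1.8596 rad.
Bracket: H₀ sin φ sin δ + cos φ cos δ sin H₀ = 1.8596×-0.34202×-0.61624 + 0.93969×0.78756×0.95859 = 0.391941 + 0.709416 = 1.101357.
Q̄ = (S₀/π) × [bracket] = (378/π) × 1.101357 = 132.52 W/m².
Ratio Q̄_A / Q̄_B = 12.872 / 132.52 = 0.09713.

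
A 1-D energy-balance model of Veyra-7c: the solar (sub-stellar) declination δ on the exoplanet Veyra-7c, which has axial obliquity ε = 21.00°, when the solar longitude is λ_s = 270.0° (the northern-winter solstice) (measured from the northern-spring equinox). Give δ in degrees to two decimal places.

sin δ = sin ε · sin λ_s = sin 21.00° × sin 270.0° = -0.358368.
δ = arcsin(-0.358368) = -21.00°.

δ = -21.00°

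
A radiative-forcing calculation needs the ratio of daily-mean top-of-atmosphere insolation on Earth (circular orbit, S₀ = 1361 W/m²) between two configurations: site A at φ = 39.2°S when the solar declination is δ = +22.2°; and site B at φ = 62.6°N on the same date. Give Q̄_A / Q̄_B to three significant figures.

Q̄_A / Q̄_B ≈ 0.350

— Configuration A (φ=-39.2°):
cos H₀ = −tan(-39.2°) tan(+22.200°) = 0.3328, H₀ = 1.2315 rad.
Bracket: H₀ sin φ sin δ + cos φ cos δ sin H₀ = 1.2315×-0.63203×0.37784 + 0.77494×0.92587×0.94299 = -0.294090 + 0.676589 = 0.382499.
Q̄ = (S₀/π) × [bracket] = (1361/π) × 0.382499 = 165.71 W/m².
— Configuration B (φ=+62.6°):
cos H₀ = −tan(+62.6°) tan(+22.200°) = -0.7873, H₀ = 2.4772 rad.
Bracket: H₀ sin φ sin δ + cos φ cos δ sin H₀ = 2.4772×0.88782×0.37784 + 0.46020×0.92587×0.61658 = 0.830986 + 0.262716 = 1.093702.
Q̄ = (S₀/π) × [bracket] = (1361/π) × 1.093702 = 473.81 W/m².
Ratio Q̄_A / Q̄_B = 165.71 / 473.81 = 0.3497.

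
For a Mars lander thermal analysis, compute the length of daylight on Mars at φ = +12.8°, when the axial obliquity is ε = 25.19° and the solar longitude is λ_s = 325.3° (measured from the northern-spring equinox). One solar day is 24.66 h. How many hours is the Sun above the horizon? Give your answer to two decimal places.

Solar declination: sin δ = sin ε · sin λ_s = sin 25.19° × sin 325.3° = -0.24230, so δ = -14.022°.
cos H₀ = −tan φ · tan δ = −tan(+12.8°) × tan(-14.022°) = 0.0567, so H₀ = 1.5140 rad = 86.75°.
Daylight = 2H₀/(2π) × 24.66 h = (1.5140/π) × 24.66 = 11.88 h.

11.88 h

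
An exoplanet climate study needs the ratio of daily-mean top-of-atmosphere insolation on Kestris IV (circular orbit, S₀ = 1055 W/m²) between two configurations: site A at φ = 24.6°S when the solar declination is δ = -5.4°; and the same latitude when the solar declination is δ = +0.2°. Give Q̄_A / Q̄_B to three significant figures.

— Configuration A (φ=-24.6°):
cos H₀ = −tan(-24.6°) tan(-5.400°) = -0.0433, H₀ = 1.6141 rad.
Bracket: H₀ sin φ sin δ + cos φ cos δ sin H₀ = 1.6141×-0.41628×-0.09411 + 0.90924×0.99556×0.99906 = 0.063234 + 0.904352 = 0.967586.
Q̄ = (S₀/π) × [bracket] = (1055/π) × 0.967586 = 324.93 W/m².
— Configuration B (φ=-24.6°):
cos H₀ = −tan(-24.6°) tan(+0.200°) = 0.0016, H₀ = 1.5692 rad.
Bracket: H₀ sin φ sin δ + cos φ cos δ sin H₀ = 1.5692×-0.41628×0.00349 + 0.90924×0.99999×1.00000 = -0.002280 + 0.909231 = 0.906951.
Q̄ = (S₀/π) × [bracket] = (1055/π) × 0.906951 = 304.57 W/m².
Ratio Q̄_A / Q̄_B = 324.93 / 304.57 = 1.067.

Q̄_A / Q̄_B ≈ 1.07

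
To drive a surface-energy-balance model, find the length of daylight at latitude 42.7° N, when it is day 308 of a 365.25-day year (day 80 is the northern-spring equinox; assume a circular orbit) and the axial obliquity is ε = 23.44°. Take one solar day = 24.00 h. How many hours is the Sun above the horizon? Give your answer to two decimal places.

Solar longitude: λ_s = 360° × (308 − 80)/365.25 = 224.723°.
sin δ = sin 23.44° × sin 224.723° = -0.27991, so δ = -16.255°.
cos H₀ = −tan φ · tan δ = −tan(+42.7°) × tan(-16.255°) = 0.2691, so H₀ = 1.2984 rad = 74.39°.
Daylight = 2H₀/(2π) × 24.00 h = (1.2984/π) × 24.00 = 9.92 h.

9.92 h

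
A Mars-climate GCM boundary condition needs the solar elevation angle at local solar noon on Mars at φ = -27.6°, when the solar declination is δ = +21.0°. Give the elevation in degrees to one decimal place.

41.4°

At local noon the hour angle is zero, so the zenith angle equals |φ − δ| = |-27.6° − (+21.000°)| = 48.600°.
Elevation = 90° − 48.600° = 41.4°.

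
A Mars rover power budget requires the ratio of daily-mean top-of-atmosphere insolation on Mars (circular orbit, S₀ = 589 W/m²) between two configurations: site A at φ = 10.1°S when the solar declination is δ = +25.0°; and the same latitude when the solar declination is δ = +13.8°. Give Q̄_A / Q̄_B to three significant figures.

Q̄_A / Q̄_B ≈ 0.874

— Configuration A (φ=-10.1°):
cos H₀ = −tan(-10.1°) tan(+25.000°) = 0.0831, H₀ = 1.4876 rad.
Bracket: H₀ sin φ sin δ + cos φ cos δ sin H₀ = 1.4876×-0.17537×0.42262 + 0.98450×0.90631×0.99654 = -0.110253 + 0.889175 = 0.778922.
Q̄ = (S₀/π) × [bracket] = (589/π) × 0.778922 = 146.04 W/m².
— Configuration B (φ=-10.1°):
cos H₀ = −tan(-10.1°) tan(+13.800°) = 0.0438, H₀ = 1.5270 rad.
Bracket: H₀ sin φ sin δ + cos φ cos δ sin H₀ = 1.5270×-0.17537×0.23853 + 0.98450×0.97113×0.99904 = -0.063876 + 0.955160 = 0.891284.
Q̄ = (S₀/π) × [bracket] = (589/π) × 0.891284 = 167.10 W/m².
Ratio Q̄_A / Q̄_B = 146.04 / 167.10 = 0.8740.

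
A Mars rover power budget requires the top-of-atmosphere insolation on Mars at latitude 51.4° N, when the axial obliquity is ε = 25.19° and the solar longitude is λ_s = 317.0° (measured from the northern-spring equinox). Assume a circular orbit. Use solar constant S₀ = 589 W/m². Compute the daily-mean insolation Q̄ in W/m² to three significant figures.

Q̄ ≈ 53.3 W/m²

Solar declination: sin δ = sin ε · sin λ_s = sin 25.19° × sin 317.0° = -0.29027, so δ = -16.874°.
cos H₀ = −tan(+51.4°) tan(-16.874°) = 0.3800, H₀ = 1.1810 rad.
Bracket: H₀ sin φ sin δ + cos φ cos δ sin H₀ = 1.1810×0.78152×-0.29027 + 0.62388×0.95694×0.92500 = -0.267912 + 0.552240 = 0.284328.
Q̄ = (S₀/π) × [bracket] = (589/π) × 0.284328 = 53.31 W/m².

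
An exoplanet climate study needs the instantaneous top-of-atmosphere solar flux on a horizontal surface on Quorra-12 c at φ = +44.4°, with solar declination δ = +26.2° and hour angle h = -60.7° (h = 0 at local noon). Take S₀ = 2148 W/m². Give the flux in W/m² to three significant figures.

1.34e+03 W/m²

cos θ_z = sin φ sin δ + cos φ cos δ cos h = 0.308905 + 0.313727 = 0.622632.
Flux = S₀ · cos θ_z = 2148 × 0.622632 = 1337 W/m².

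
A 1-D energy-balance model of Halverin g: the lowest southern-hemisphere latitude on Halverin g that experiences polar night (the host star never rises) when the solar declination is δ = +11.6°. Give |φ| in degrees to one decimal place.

Polar night requires cos H₀ = −tan φ tan δ ≥ 1, i.e. tan φ tan δ ≤ −1.
The boundary is |tan φ| · |tan δ| = 1, so |φ| = 90° − |δ| = 90° − 11.6° = 78.4° in the southern hemisphere.

|φ| = 78.4°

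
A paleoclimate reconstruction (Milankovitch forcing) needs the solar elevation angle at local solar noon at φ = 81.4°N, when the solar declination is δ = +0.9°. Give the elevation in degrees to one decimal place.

At local noon the hour angle is zero, so the zenith angle equals |φ − δ| = |+81.4° − (+0.900°)| = 80.500°.
Elevation = 90° − 80.500° = 9.5°.

9.5°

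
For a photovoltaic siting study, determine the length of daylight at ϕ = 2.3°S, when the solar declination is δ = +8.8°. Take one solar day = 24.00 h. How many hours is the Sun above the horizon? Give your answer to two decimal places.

cos h₀ = −tan ϕ · tan δ = −tan(-2.3°) × tan(+8.800°) = 0.0062, so h₀ = 1.5646 rad = 89.64°.
Daylight = 2h₀/(2π) × 24.00 h = (1.5646/π) × 24.00 = 11.95 h.

11.95 h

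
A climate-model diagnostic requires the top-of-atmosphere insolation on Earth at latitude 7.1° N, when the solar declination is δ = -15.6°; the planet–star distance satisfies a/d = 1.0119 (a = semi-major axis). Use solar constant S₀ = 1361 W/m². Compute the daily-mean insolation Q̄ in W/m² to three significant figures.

Q̄ ≈ 401 W/m²

cos H₀ = −tan(+7.1°) tan(-15.600°) = 0.0348, H₀ = 1.5360 rad.
Bracket: H₀ sin φ sin δ + cos φ cos δ sin H₀ = 1.5360×0.12360×-0.26892 + 0.99233×0.96316×0.99940 = -0.051054 + 0.955199 = 0.904145.
Inverse-square distance factor (a/d)² = 1.0119² = 1.023942.
Q̄ = (S₀/π) × 1.023942 × [bracket] = (1361/π) × 1.023942 × 0.904145 = 401.1 W/m².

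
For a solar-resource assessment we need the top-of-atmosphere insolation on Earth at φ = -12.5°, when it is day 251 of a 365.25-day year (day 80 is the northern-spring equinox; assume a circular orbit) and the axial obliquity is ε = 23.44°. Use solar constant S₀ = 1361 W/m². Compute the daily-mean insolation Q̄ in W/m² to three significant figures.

Solar longitude: λ_s = 360° × (251 − 80)/365.25 = 168.542°.
sin δ = sin 23.44° × sin 168.542° = 0.07902, so δ = +4.532°.
cos H₀ = −tan(-12.5°) tan(+4.532°) = 0.0176, H₀ = 1.5532 rad.
Bracket: H₀ sin φ sin δ + cos φ cos δ sin H₀ = 1.5532×-0.21644×0.07902 + 0.97630×0.99687×0.99985 = -0.026565 + 0.973098 = 0.946533.
Q̄ = (S₀/π) × [bracket] = (1361/π) × 0.946533 = 410.1 W/m².

Q̄ ≈ 410 W/m²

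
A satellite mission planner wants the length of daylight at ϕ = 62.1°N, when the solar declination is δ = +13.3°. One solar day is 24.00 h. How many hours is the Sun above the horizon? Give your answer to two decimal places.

15.54 h

cos h₀ = −tan ϕ · tan δ = −tan(+62.1°) × tan(+13.300°) = -0.4465, so h₀ = 2.0336 rad = 116.52°.
Daylight = 2h₀/(2π) × 24.00 h = (2.0336/π) × 24.00 = 15.54 h.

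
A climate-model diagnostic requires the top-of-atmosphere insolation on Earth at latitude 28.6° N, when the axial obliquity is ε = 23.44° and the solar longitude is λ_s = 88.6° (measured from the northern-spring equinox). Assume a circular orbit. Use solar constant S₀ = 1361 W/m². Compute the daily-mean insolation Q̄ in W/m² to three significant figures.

Q̄ ≈ 488 W/m²

Solar declination: sin δ = sin ε · sin λ_s = sin 23.44° × sin 88.6° = 0.39767, so δ = +23.433°.
cos H₀ = −tan(+28.6°) tan(+23.433°) = -0.2363, H₀ = 1.8094 rad.
Bracket: H₀ sin φ sin δ + cos φ cos δ sin H₀ = 1.8094×0.47869×0.39767 + 0.87798×0.91753×0.97168 = 0.344439 + 0.782759 = 1.127198.
Q̄ = (S₀/π) × [bracket] = (1361/π) × 1.127198 = 488.3 W/m².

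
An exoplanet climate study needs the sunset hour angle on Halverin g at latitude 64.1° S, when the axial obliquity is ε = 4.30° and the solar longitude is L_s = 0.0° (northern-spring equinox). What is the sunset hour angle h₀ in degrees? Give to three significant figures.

Solar declination: sin δ = sin ε · sin L_s = sin 4.30° × sin 0.0° = 0.00000, so δ = +0.000°.
cos h₀ = −tan ϕ · tan δ = −tan(-64.1°) × tan(+0.000°) = 0.0000, so h₀ = 1.5708 rad = 90.00°.

h₀ = 90.0°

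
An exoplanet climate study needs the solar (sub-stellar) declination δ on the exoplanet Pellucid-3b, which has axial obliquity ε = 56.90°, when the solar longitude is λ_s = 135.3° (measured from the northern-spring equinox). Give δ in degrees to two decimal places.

sin δ = sin ε · sin λ_s = sin 56.90° × sin 135.3° = 0.589247.
δ = arcsin(0.589247) = +36.10°.

δ = +36.10°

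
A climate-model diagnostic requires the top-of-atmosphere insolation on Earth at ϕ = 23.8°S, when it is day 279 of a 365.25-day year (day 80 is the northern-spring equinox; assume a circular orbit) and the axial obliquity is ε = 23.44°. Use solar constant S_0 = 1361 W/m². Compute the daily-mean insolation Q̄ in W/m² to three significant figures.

Q̄ ≈ 425 W/m²

Solar longitude: L_s = 360° × (279 − 80)/365.25 = 196.140°.
sin δ = sin 23.44° × sin 196.140° = -0.11058, so δ = -6.349°.
cos h₀ = −tan(-23.8°) tan(-6.349°) = -0.0491, h₀ = 1.6199 rad.
Bracket: h₀ sin ϕ sin δ + cos ϕ cos δ sin h₀ = 1.6199×-0.40355×-0.11058 + 0.91496×0.99387×0.99880 = 0.072287 + 0.908260 = 0.980547.
Q̄ = (S_0/π) × [bracket] = (1361/π) × 0.980547 = 424.8 W/m².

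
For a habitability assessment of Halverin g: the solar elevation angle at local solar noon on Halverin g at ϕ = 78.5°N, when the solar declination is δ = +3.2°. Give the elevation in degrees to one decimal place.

At local noon the hour angle is zero, so the zenith angle equals |ϕ − δ| = |+78.5° − (+3.200°)| = 75.300°.
Elevation = 90° − 75.300° = 14.7°.

14.7°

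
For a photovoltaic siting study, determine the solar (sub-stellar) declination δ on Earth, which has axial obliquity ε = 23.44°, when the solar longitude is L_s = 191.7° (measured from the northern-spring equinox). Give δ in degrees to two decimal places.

δ = -4.63°

sin δ = sin ε · sin L_s = sin 23.44° × sin 191.7° = -0.080666.
δ = arcsin(-0.080666) = -4.63°.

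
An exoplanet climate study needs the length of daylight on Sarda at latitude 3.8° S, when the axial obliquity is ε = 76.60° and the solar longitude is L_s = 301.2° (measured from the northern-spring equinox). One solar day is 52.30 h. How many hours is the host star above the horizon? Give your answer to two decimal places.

Solar declination: sin δ = sin ε · sin L_s = sin 76.60° × sin 301.2° = -0.83208, so δ = -56.313°.
cos h₀ = −tan ϕ · tan δ = −tan(-3.8°) × tan(-56.313°) = -0.0996, so h₀ = 1.6706 rad = 95.72°.
Daylight = 2h₀/(2π) × 52.30 h = (1.6706/π) × 52.30 = 27.81 h.

27.81 h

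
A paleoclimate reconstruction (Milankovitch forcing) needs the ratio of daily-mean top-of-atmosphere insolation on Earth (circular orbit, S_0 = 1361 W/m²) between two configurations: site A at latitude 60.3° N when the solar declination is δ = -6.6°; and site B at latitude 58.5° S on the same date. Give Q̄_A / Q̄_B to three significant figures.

Q̄_A / Q̄_B ≈ 0.506

— Configuration A (ϕ=+60.3°):
cos h₀ = −tan(+60.3°) tan(-6.600°) = 0.2029, h₀ = 1.3665 rad.
Bracket: h₀ sin ϕ sin δ + cos ϕ cos δ sin h₀ = 1.3665×0.86863×-0.11494 + 0.49546×0.99337×0.97921 = -0.136432 + 0.481943 = 0.345511.
Q̄ = (S_0/π) × [bracket] = (1361/π) × 0.345511 = 149.68 W/m².
— Configuration B (ϕ=-58.5°):
cos h₀ = −tan(-58.5°) tan(-6.600°) = -0.1888, h₀ = 1.7607 rad.
Bracket: h₀ sin ϕ sin δ + cos ϕ cos δ sin h₀ = 1.7607×-0.85264×-0.11494 + 0.52250×0.99337×0.98201 = 0.172553 + 0.509698 = 0.682251.
Q̄ = (S_0/π) × [bracket] = (1361/π) × 0.682251 = 295.56 W/m².
Ratio Q̄_A / Q̄_B = 149.68 / 295.56 = 0.5064.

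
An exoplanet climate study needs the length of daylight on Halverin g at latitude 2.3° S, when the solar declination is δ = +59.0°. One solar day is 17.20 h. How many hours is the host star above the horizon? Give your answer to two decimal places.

cos H₀ = −tan φ · tan δ = −tan(-2.3°) × tan(+59.000°) = 0.0668, so H₀ = 1.5039 rad = 86.17°.
Daylight = 2H₀/(2π) × 17.20 h = (1.5039/π) × 17.20 = 8.23 h.

8.23 h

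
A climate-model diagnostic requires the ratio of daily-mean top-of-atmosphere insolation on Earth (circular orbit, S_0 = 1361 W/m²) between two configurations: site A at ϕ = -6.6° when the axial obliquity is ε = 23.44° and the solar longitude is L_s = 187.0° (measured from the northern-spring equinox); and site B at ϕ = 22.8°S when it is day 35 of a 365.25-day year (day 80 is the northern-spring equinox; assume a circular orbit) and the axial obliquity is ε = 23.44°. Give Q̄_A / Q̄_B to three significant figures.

Q̄_A / Q̄_B ≈ 0.943

— Configuration A (ϕ=-6.6°):
Solar declination: sin δ = sin ε · sin L_s = sin 23.44° × sin 187.0° = -0.04848, so δ = -2.779°.
cos h₀ = −tan(-6.6°) tan(-2.779°) = -0.0056, h₀ = 1.5764 rad.
Bracket: h₀ sin ϕ sin δ + cos ϕ cos δ sin h₀ = 1.5764×-0.11494×-0.04848 + 0.99337×0.99882×0.99998 = 0.008784 + 0.992178 = 1.000962.
Q̄ = (S_0/π) × [bracket] = (1361/π) × 1.000962 = 433.64 W/m².
— Configuration B (ϕ=-22.8°):
Solar longitude: L_s = 360° × (35 − 80)/365.25 = -44.353°, i.e. -44.353° + 360° = 315.647°.
sin δ = sin 23.44° × sin 315.647° = -0.27809, so δ = -16.146°.
cos h₀ = −tan(-22.8°) tan(-16.146°) = -0.1217, h₀ = 1.6928 rad.
Bracket: h₀ sin ϕ sin δ + cos ϕ cos δ sin h₀ = 1.6928×-0.38752×-0.27809 + 0.92186×0.96056×0.99257 = 0.182425 + 0.878923 = 1.061348.
Q̄ = (S_0/π) × [bracket] = (1361/π) × 1.061348 = 459.80 W/m².
Ratio Q̄_A / Q̄_B = 433.64 / 459.80 = 0.9431.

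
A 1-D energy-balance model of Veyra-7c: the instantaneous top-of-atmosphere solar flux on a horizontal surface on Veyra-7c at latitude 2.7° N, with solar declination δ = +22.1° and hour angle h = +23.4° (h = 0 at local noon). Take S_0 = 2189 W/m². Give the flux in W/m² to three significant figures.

1.90e+03 W/m²

cos θ_z = sin ϕ sin δ + cos ϕ cos δ cos h = 0.017723 + 0.849382 = 0.867105.
Flux = S_0 · cos θ_z = 2189 × 0.867105 = 1898 W/m².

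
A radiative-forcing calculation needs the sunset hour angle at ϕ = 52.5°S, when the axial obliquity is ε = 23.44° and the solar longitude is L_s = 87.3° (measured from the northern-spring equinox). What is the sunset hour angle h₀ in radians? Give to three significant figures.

h₀ = 0.971 rad

Solar declination: sin δ = sin ε · sin L_s = sin 23.44° × sin 87.3° = 0.39735, so δ = +23.412°.
cos h₀ = −tan ϕ · tan δ = −tan(-52.5°) × tan(+23.412°) = 0.5643, so h₀ = 0.9712 rad = 55.65°.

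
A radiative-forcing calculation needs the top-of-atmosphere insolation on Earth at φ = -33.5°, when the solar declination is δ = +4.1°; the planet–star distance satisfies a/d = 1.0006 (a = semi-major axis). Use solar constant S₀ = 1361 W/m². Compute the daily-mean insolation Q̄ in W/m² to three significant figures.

Q̄ ≈ 334 W/m²

cos H₀ = −tan(-33.5°) tan(+4.100°) = 0.0474, H₀ = 1.5233 rad.
Bracket: H₀ sin φ sin δ + cos φ cos δ sin H₀ = 1.5233×-0.55194×0.07150 + 0.83389×0.99744×0.99887 = -0.060115 + 0.830815 = 0.770700.
Inverse-square distance factor (a/d)² = 1.0006² = 1.001200.
Q̄ = (S₀/π) × 1.001200 × [bracket] = (1361/π) × 1.001200 × 0.770700 = 334.3 W/m².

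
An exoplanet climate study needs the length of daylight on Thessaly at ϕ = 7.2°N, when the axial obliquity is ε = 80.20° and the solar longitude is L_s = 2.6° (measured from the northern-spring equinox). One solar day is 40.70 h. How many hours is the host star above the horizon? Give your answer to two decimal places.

20.42 h

Solar declination: sin δ = sin ε · sin L_s = sin 80.20° × sin 2.6° = 0.04470, so δ = +2.562°.
cos h₀ = −tan ϕ · tan δ = −tan(+7.2°) × tan(+2.562°) = -0.0057, so h₀ = 1.5764 rad = 90.32°.
Daylight = 2h₀/(2π) × 40.70 h = (1.5764/π) × 40.70 = 20.42 h.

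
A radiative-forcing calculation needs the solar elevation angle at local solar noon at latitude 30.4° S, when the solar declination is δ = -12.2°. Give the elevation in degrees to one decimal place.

At local noon the hour angle is zero, so the zenith angle equals |φ − δ| = |-30.4° − (-12.200°)| = 18.200°.
Elevation = 90° − 18.200° = 71.8°.

71.8°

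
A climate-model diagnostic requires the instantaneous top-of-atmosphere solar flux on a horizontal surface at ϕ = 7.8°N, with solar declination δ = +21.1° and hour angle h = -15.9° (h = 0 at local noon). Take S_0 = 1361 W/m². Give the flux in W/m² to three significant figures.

1.28e+03 W/m²

cos θ_z = sin ϕ sin δ + cos ϕ cos δ cos h = 0.048857 + 0.888958 = 0.937815.
Flux = S_0 · cos θ_z = 1361 × 0.937815 = 1276 W/m².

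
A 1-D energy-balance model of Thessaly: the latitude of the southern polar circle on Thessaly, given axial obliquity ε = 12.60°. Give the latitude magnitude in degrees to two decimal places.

77.40°

The polar circle is the lowest latitude that experiences at least one full rotation of continuous darkness at the northern-summer solstice; it lies at |ϕ| = 90° − ε = 90° − 12.60° = 77.40°.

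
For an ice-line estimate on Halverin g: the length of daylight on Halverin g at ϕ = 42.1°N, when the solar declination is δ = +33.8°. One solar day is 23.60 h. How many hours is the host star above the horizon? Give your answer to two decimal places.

16.68 h

cos h₀ = −tan ϕ · tan δ = −tan(+42.1°) × tan(+33.800°) = -0.6049, so h₀ = 2.2204 rad = 127.22°.
Daylight = 2h₀/(2π) × 23.60 h = (2.2204/π) × 23.60 = 16.68 h.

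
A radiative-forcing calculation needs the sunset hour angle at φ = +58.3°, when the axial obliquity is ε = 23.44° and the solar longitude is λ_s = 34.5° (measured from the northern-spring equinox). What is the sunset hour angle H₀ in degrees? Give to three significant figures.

H₀ = 112°

Solar declination: sin δ = sin ε · sin λ_s = sin 23.44° × sin 34.5° = 0.22531, so δ = +13.021°.
cos H₀ = −tan φ · tan δ = −tan(+58.3°) × tan(+13.021°) = -0.3744, so H₀ = 1.9546 rad = 111.99°.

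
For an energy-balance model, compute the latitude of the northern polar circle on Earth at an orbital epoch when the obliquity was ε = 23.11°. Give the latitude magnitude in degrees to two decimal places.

The polar circle is the lowest latitude that experiences at least one full rotation of continuous daylight at the northern-summer solstice; it lies at |ϕ| = 90° − ε = 90° − 23.11° = 66.89°.

66.89°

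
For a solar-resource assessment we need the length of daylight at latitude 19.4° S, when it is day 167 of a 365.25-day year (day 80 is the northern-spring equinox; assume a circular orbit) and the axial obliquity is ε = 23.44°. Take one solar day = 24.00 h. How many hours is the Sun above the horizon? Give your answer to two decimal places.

10.83 h

Solar longitude: λ_s = 360° × (167 − 80)/365.25 = 85.749°.
sin δ = sin 23.44° × sin 85.749° = 0.39669, so δ = +23.372°.
cos H₀ = −tan φ · tan δ = −tan(-19.4°) × tan(+23.372°) = 0.1522, so H₀ = 1.4180 rad = 81.25°.
Daylight = 2H₀/(2π) × 24.00 h = (1.4180/π) × 24.00 = 10.83 h.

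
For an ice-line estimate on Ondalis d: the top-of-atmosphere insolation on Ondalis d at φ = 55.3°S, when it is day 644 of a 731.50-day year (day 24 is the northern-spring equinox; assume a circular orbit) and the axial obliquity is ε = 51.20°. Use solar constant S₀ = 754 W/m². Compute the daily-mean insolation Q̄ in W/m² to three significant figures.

Q̄ ≈ 395 W/m²

Solar longitude: λ_s = 360° × (644 − 24)/731.50 = 305.126°.
sin δ = sin 51.20° × sin 305.126° = -0.63741, so δ = -39.599°.
cos H₀ = −tan(-55.3°) tan(-39.599°) = -1.1947 ≤ −1 ⇒ polar day, H₀ = π.
Bracket: H₀ sin φ sin δ + cos φ cos δ sin H₀ = 3.1416×-0.82214×-0.63741 + 0.56928×0.77053×0.00000 = 1.646325 + 0.000000 = 1.646325.
Q̄ = (S₀/π) × [bracket] = (754/π) × 1.646325 = 395.1 W/m².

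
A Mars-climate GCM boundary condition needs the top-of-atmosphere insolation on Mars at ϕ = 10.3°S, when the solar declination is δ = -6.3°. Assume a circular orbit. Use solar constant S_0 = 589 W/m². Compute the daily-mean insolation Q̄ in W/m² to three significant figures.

Q̄ ≈ 189 W/m²

cos h₀ = −tan(-10.3°) tan(-6.300°) = -0.0201, h₀ = 1.5909 rad.
Bracket: h₀ sin ϕ sin δ + cos ϕ cos δ sin h₀ = 1.5909×-0.17880×-0.10973 + 0.98389×0.99396×0.99980 = 0.031213 + 0.977752 = 1.008965.
Q̄ = (S_0/π) × [bracket] = (589/π) × 1.008965 = 189.2 W/m².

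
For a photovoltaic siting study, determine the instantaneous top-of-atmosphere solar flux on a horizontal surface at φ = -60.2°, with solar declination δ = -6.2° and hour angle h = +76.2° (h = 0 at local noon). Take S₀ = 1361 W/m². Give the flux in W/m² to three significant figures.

cos θ_z = sin φ sin δ + cos φ cos δ cos h = 0.093718 + 0.117852 = 0.211570.
Flux = S₀ · cos θ_z = 1361 × 0.211570 = 287.9 W/m².

288 W/m²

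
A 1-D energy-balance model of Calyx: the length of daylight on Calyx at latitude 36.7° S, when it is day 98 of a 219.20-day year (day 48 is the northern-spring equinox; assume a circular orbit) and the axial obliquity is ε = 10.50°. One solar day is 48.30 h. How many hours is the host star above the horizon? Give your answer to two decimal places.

Solar longitude: λ_s = 360° × (98 − 48)/219.20 = 82.117°.
sin δ = sin 10.50° × sin 82.117° = 0.18051, so δ = +10.400°.
cos H₀ = −tan φ · tan δ = −tan(-36.7°) × tan(+10.400°) = 0.1368, so H₀ = 1.4336 rad = 82.14°.
Daylight = 2H₀/(2π) × 48.30 h = (1.4336/π) × 48.30 = 22.04 h.

22.04 h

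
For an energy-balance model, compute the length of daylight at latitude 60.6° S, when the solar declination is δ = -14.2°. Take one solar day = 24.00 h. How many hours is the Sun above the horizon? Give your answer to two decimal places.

cos h₀ = −tan ϕ · tan δ = −tan(-60.6°) × tan(-14.200°) = -0.4491, so h₀ = 2.0365 rad = 116.68°.
Daylight = 2h₀/(2π) × 24.00 h = (2.0365/π) × 24.00 = 15.56 h.

15.56 h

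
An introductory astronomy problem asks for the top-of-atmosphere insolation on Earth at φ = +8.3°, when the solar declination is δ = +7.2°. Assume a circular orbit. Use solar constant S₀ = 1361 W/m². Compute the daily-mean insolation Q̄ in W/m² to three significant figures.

Q̄ ≈ 438 W/m²

cos H₀ = −tan(+8.3°) tan(+7.200°) = -0.0184, H₀ = 1.5892 rad.
Bracket: H₀ sin φ sin δ + cos φ cos δ sin H₀ = 1.5892×0.14436×0.12533 + 0.98953×0.99211×0.99983 = 0.028753 + 0.981556 = 1.010309.
Q̄ = (S₀/π) × [bracket] = (1361/π) × 1.010309 = 437.7 W/m².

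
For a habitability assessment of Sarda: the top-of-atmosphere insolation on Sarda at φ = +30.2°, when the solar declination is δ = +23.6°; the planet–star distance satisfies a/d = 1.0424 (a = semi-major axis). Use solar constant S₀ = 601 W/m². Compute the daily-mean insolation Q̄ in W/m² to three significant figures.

Q̄ ≈ 236 W/m²

cos H₀ = −tan(+30.2°) tan(+23.600°) = -0.2543, H₀ = 1.8279 rad.
Bracket: H₀ sin φ sin δ + cos φ cos δ sin H₀ = 1.8279×0.50302×0.40035 + 0.86427×0.91636×0.96713 = 0.368110 + 0.765950 = 1.134060.
Inverse-square distance factor (a/d)² = 1.0424² = 1.086598.
Q̄ = (S₀/π) × 1.086598 × [bracket] = (601/π) × 1.086598 × 1.134060 = 235.7 W/m².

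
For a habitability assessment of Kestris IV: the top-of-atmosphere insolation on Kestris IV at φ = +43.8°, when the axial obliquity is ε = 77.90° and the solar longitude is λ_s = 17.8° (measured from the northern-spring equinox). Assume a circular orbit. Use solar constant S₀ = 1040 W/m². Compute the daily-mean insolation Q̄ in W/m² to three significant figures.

Q̄ ≈ 346 W/m²

Solar declination: sin δ = sin ε · sin λ_s = sin 77.90° × sin 17.8° = 0.29890, so δ = +17.392°.
cos H₀ = −tan(+43.8°) tan(+17.392°) = -0.3004, H₀ = 1.8759 rad.
Bracket: H₀ sin φ sin δ + cos φ cos δ sin H₀ = 1.8759×0.69214×0.29890 + 0.72176×0.95428×0.95382 = 0.388087 + 0.656954 = 1.045041.
Q̄ = (S₀/π) × [bracket] = (1040/π) × 1.045041 = 346.0 W/m².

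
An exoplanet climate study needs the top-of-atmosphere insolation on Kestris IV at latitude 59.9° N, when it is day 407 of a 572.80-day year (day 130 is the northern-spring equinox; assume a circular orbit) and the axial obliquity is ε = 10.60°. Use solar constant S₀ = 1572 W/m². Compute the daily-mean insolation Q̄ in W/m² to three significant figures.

Q̄ ≈ 264 W/m²

Solar longitude: λ_s = 360° × (407 − 130)/572.80 = 174.092°.
sin δ = sin 10.60° × sin 174.092° = 0.01893, so δ = +1.085°.
cos H₀ = −tan(+59.9°) tan(+1.085°) = -0.0327, H₀ = 1.6035 rad.
Bracket: H₀ sin φ sin δ + cos φ cos δ sin H₀ = 1.6035×0.86515×0.01893 + 0.50151×0.99982×0.99947 = 0.026261 + 0.501154 = 0.527415.
Q̄ = (S₀/π) × [bracket] = (1572/π) × 0.527415 = 263.9 W/m².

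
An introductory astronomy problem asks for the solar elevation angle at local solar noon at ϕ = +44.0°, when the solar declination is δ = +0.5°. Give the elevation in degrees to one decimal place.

46.5°

At local noon the hour angle is zero, so the zenith angle equals |ϕ − δ| = |+44.0° − (+0.500°)| = 43.500°.
Elevation = 90° − 43.500° = 46.5°.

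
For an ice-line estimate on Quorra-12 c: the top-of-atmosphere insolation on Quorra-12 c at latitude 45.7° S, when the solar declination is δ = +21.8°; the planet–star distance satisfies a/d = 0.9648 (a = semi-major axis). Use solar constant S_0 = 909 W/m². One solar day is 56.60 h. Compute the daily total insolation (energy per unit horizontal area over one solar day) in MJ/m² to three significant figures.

cos h₀ = −tan(-45.7°) tan(+21.800°) = 0.4099, h₀ = 1.1485 rad.
Bracket: h₀ sin ϕ sin δ + cos ϕ cos δ sin h₀ = 1.1485×-0.71569×0.37137 + 0.69842×0.92849×0.91215 = -0.305255 + 0.591507 = 0.286252.
Inverse-square distance factor (a/d)² = 0.9648² = 0.930839.
Q̄ = (S_0/π) × 0.930839 × [bracket] = (909/π) × 0.930839 × 0.286252 = 77.097 W/m².
Daily total = Q̄ × 56.60 h × 3600 s/h = 77.097 × 56.60 × 3600 / 10⁶ = 15.71 MJ/m².

15.7 MJ/m²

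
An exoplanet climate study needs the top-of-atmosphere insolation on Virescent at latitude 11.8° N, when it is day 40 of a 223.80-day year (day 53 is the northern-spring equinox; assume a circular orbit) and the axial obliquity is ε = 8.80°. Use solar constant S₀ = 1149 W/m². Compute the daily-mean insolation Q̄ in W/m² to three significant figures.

Solar longitude: λ_s = 360° × (40 − 53)/223.80 = -20.912°, i.e. -20.912° + 360° = 339.088°.
sin δ = sin 8.80° × sin 339.088° = -0.05460, so δ = -3.130°.
cos H₀ = −tan(+11.8°) tan(-3.130°) = 0.0114, H₀ = 1.5594 rad.
Bracket: H₀ sin φ sin δ + cos φ cos δ sin H₀ = 1.5594×0.20450×-0.05460 + 0.97887×0.99851×0.99993 = -0.017412 + 0.977343 = 0.959931.
Q̄ = (S₀/π) × [bracket] = (1149/π) × 0.959931 = 351.1 W/m².

Q̄ ≈ 351 W/m²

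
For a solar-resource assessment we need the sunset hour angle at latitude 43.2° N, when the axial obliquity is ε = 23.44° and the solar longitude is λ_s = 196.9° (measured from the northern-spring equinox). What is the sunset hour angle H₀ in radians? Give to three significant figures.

H₀ = 1.46 rad

Solar declination: sin δ = sin ε · sin λ_s = sin 23.44° × sin 196.9° = -0.11564, so δ = -6.640°.
cos H₀ = −tan φ · tan δ = −tan(+43.2°) × tan(-6.640°) = 0.1093, so H₀ = 1.4613 rad = 83.72°.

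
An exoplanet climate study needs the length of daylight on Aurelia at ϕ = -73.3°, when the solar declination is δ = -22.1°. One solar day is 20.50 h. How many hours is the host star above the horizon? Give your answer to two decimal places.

Sunrise equation: cos h₀ = −tan ϕ · tan δ = -1.3535 ≤ −1, so the host star never sets (polar day) and h₀ = π.
Daylight = 2h₀/(2π) × 20.50 h = (3.1416/π) × 20.50 = 20.50 h.

20.50 h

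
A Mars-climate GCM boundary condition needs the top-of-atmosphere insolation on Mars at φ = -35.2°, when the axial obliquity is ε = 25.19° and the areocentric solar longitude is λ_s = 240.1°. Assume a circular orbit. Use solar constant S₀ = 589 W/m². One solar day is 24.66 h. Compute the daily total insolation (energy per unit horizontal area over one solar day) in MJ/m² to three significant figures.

18.7 MJ/m²

sin δ = sin 25.19° × sin 240.1° = -0.36897, so δ = -21.652°.
cos H₀ = −tan(-35.2°) tan(-21.652°) = -0.2800, H₀ = 1.8546 rad.
Bracket: H₀ sin φ sin δ + cos φ cos δ sin H₀ = 1.8546×-0.57643×-0.36897 + 0.81714×0.92944×0.95999 = 0.394446 + 0.729096 = 1.123542.
Q̄ = (S₀/π) × [bracket] = (589/π) × 1.123542 = 210.65 W/m².
Daily total = Q̄ × 24.66 h × 3600 s/h = 210.65 × 24.66 × 3600 / 10⁶ = 18.70 MJ/m².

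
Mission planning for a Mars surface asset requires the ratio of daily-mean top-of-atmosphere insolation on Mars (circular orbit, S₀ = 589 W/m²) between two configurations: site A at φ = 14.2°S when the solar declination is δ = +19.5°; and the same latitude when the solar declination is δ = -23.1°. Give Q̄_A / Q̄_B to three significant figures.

Q̄_A / Q̄_B ≈ 0.753

— Configuration A (φ=-14.2°):
cos H₀ = −tan(-14.2°) tan(+19.500°) = 0.0896, H₀ = 1.4811 rad.
Bracket: H₀ sin φ sin δ + cos φ cos δ sin H₀ = 1.4811×-0.24531×0.33381 + 0.96945×0.94264×0.99598 = -0.121283 + 0.910169 = 0.788886.
Q̄ = (S₀/π) × [bracket] = (589/π) × 0.788886 = 147.90 W/m².
— Configuration B (φ=-14.2°):
cos H₀ = −tan(-14.2°) tan(-23.100°) = -0.1079, H₀ = 1.6789 rad.
Bracket: H₀ sin φ sin δ + cos φ cos δ sin H₀ = 1.6789×-0.24531×-0.39234 + 0.96945×0.91982×0.99416 = 0.161586 + 0.886512 = 1.048098.
Q̄ = (S₀/π) × [bracket] = (589/π) × 1.048098 = 196.50 W/m².
Ratio Q̄_A / Q̄_B = 147.90 / 196.50 = 0.7527.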